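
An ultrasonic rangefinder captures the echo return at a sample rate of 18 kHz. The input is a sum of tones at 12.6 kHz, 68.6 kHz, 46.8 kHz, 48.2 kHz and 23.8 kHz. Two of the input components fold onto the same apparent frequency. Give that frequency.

fs/2 = 9 kHz.
12.6 kHz > fs/2 = 9 kHz, folds to fs − 12.6 kHz = 5.4 kHz.
68.6 kHz mod fs = 14.6 kHz.
14.6 kHz > fs/2 = 9 kHz, folds to fs − 14.6 kHz = 3.4 kHz.
46.8 kHz mod fs = 10.8 kHz.
10.8 kHz > fs/2 = 9 kHz, folds to fs − 10.8 kHz = 7.2 kHz.
48.2 kHz mod fs = 12.2 kHz.
12.2 kHz > fs/2 = 9 kHz, folds to fs − 12.2 kHz = 5.8 kHz.
23.8 kHz mod fs = 5.8 kHz.
5.8 kHz ≤ fs/2 = 9 kHz, appears at 5.8 kHz.
23.8 kHz and 48.2 kHz both map to 5.8 kHz.

5.8 kHz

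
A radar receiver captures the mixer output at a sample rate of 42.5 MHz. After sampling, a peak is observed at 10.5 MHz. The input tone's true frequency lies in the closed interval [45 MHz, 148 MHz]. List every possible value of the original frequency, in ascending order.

Frequencies that alias to 10.5 MHz are k·fs ± 10.5 MHz for integer k ≥ 0.
k=0: 10.5 MHz.
k=1: 32 MHz, 53 MHz.
k=2: 74.5 MHz, 95.5 MHz.
k=3: 117 MHz, 138 MHz.
k=4: 159.5 MHz, 180.5 MHz.
Within [45 MHz, 148 MHz]: 53 MHz, 74.5 MHz, 95.5 MHz, 117 MHz, 138 MHz.

53 MHz, 74.5 MHz, 95.5 MHz, 117 MHz, 138 MHz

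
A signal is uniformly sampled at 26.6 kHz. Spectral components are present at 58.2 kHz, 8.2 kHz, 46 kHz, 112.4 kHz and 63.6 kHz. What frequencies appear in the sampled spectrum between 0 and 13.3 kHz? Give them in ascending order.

5 kHz, 6 kHz, 7.2 kHz, 8.2 kHz, 10.4 kHz

fs/2 = 13.3 kHz.
58.2 kHz mod fs = 5 kHz.
5 kHz ≤ fs/2 = 13.3 kHz, appears at 5 kHz.
8.2 kHz ≤ fs/2 = 13.3 kHz, passes unchanged.
46 kHz mod fs = 19.4 kHz.
19.4 kHz > fs/2 = 13.3 kHz, folds to fs − 19.4 kHz = 7.2 kHz.
112.4 kHz mod fs = 6 kHz.
6 kHz ≤ fs/2 = 13.3 kHz, appears at 6 kHz.
63.6 kHz mod fs = 10.4 kHz.
10.4 kHz ≤ fs/2 = 13.3 kHz, appears at 10.4 kHz.
Distinct values: {5 kHz, 6 kHz, 7.2 kHz, 8.2 kHz, 10.4 kHz}.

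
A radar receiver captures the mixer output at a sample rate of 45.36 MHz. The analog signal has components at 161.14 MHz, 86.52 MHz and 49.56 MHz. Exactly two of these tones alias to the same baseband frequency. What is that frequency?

4.2 MHz

fs/2 = 22.68 MHz.
161.14 MHz mod fs = 25.06 MHz.
25.06 MHz > fs/2 = 22.68 MHz, folds to fs − 25.06 MHz = 20.3 MHz.
86.52 MHz mod fs = 41.16 MHz.
41.16 MHz > fs/2 = 22.68 MHz, folds to fs − 41.16 MHz = 4.2 MHz.
49.56 MHz mod fs = 4.2 MHz.
4.2 MHz ≤ fs/2 = 22.68 MHz, appears at 4.2 MHz.
49.56 MHz and 86.52 MHz both map to 4.2 MHz.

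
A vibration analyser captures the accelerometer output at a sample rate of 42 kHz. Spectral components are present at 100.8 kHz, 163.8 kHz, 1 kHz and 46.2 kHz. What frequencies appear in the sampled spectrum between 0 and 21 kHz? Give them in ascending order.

1 kHz, 4.2 kHz, 16.8 kHz

fs/2 = 21 kHz.
100.8 kHz mod fs = 16.8 kHz.
16.8 kHz ≤ fs/2 = 21 kHz, appears at 16.8 kHz.
163.8 kHz mod fs = 37.8 kHz.
37.8 kHz > fs/2 = 21 kHz, folds to fs − 37.8 kHz = 4.2 kHz.
1 kHz ≤ fs/2 = 21 kHz, passes unchanged.
46.2 kHz mod fs = 4.2 kHz.
4.2 kHz ≤ fs/2 = 21 kHz, appears at 4.2 kHz.
Distinct values: {1 kHz, 4.2 kHz, 16.8 kHz}.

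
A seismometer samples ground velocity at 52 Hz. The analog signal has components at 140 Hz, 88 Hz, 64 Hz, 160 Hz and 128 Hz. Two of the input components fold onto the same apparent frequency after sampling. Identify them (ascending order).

fs/2 = 26 Hz.
140 Hz mod fs = 36 Hz.
36 Hz > fs/2 = 26 Hz, folds to fs − 36 Hz = 16 Hz.
88 Hz mod fs = 36 Hz.
36 Hz > fs/2 = 26 Hz, folds to fs − 36 Hz = 16 Hz.
64 Hz mod fs = 12 Hz.
12 Hz ≤ fs/2 = 26 Hz, appears at 12 Hz.
160 Hz mod fs = 4 Hz.
4 Hz ≤ fs/2 = 26 Hz, appears at 4 Hz.
128 Hz mod fs = 24 Hz.
24 Hz ≤ fs/2 = 26 Hz, appears at 24 Hz.
88 Hz and 140 Hz both map to 16 Hz.

88 Hz, 140 Hz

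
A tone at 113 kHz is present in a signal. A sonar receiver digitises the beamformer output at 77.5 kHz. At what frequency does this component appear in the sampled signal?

113 kHz mod fs = 35.5 kHz.
35.5 kHz ≤ fs/2 = 38.75 kHz, appears at 35.5 kHz.

35.5 kHz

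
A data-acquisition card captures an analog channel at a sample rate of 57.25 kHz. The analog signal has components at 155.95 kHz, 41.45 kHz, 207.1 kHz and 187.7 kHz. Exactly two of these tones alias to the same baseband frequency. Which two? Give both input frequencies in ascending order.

fs/2 = 28.625 kHz.
155.95 kHz mod fs = 41.45 kHz.
41.45 kHz > fs/2 = 28.625 kHz, folds to fs − 41.45 kHz = 15.8 kHz.
41.45 kHz > fs/2 = 28.625 kHz, folds to fs − 41.45 kHz = 15.8 kHz.
207.1 kHz mod fs = 35.35 kHz.
35.35 kHz > fs/2 = 28.625 kHz, folds to fs − 35.35 kHz = 21.9 kHz.
187.7 kHz mod fs = 15.95 kHz.
15.95 kHz ≤ fs/2 = 28.625 kHz, appears at 15.95 kHz.
41.45 kHz and 155.95 kHz both map to 15.8 kHz.

41.45 kHz, 155.95 kHz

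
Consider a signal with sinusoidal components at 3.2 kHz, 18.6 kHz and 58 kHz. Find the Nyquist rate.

Highest-frequency component: 58 kHz.
Nyquist rate = 2 × 58 kHz = 116 kHz.

116 kHz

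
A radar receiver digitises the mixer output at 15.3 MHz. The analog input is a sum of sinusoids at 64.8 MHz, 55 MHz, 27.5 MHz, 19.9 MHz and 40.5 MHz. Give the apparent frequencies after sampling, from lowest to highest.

fs/2 = 7.65 MHz.
64.8 MHz mod fs = 3.6 MHz.
3.6 MHz ≤ fs/2 = 7.65 MHz, appears at 3.6 MHz.
55 MHz mod fs = 9.1 MHz.
9.1 MHz > fs/2 = 7.65 MHz, folds to fs − 9.1 MHz = 6.2 MHz.
27.5 MHz mod fs = 12.2 MHz.
12.2 MHz > fs/2 = 7.65 MHz, folds to fs − 12.2 MHz = 3.1 MHz.
19.9 MHz mod fs = 4.6 MHz.
4.6 MHz ≤ fs/2 = 7.65 MHz, appears at 4.6 MHz.
40.5 MHz mod fs = 9.9 MHz.
9.9 MHz > fs/2 = 7.65 MHz, folds to fs − 9.9 MHz = 5.4 MHz.
Distinct values: {3.1 MHz, 3.6 MHz, 4.6 MHz, 5.4 MHz, 6.2 MHz}.

3.1 MHz, 3.6 MHz, 4.6 MHz, 5.4 MHz, 6.2 MHz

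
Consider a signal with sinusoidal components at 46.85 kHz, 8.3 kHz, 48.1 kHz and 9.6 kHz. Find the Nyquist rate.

96.2 kHz

Highest-frequency component: 48.1 kHz.
Nyquist rate = 2 × 48.1 kHz = 96.2 kHz.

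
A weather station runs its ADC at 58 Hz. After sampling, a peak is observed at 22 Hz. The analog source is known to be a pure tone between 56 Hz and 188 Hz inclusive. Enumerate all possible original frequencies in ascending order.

Frequencies that alias to 22 Hz are k·fs ± 22 Hz for integer k ≥ 0.
k=0: 22 Hz.
k=1: 36 Hz, 80 Hz.
k=2: 94 Hz, 138 Hz.
k=3: 152 Hz, 196 Hz.
k=4: 210 Hz, 254 Hz.
Within [56 Hz, 188 Hz]: 80 Hz, 94 Hz, 138 Hz, 152 Hz.

80 Hz, 94 Hz, 138 Hz, 152 Hz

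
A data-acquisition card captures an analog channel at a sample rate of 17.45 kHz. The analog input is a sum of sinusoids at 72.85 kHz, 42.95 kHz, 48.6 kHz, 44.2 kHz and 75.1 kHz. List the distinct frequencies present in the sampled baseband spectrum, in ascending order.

fs/2 = 8.725 kHz.
72.85 kHz mod fs = 3.05 kHz.
3.05 kHz ≤ fs/2 = 8.725 kHz, appears at 3.05 kHz.
42.95 kHz mod fs = 8.05 kHz.
8.05 kHz ≤ fs/2 = 8.725 kHz, appears at 8.05 kHz.
48.6 kHz mod fs = 13.7 kHz.
13.7 kHz > fs/2 = 8.725 kHz, folds to fs − 13.7 kHz = 3.75 kHz.
44.2 kHz mod fs = 9.3 kHz.
9.3 kHz > fs/2 = 8.725 kHz, folds to fs − 9.3 kHz = 8.15 kHz.
75.1 kHz mod fs = 5.3 kHz.
5.3 kHz ≤ fs/2 = 8.725 kHz, appears at 5.3 kHz.
Distinct values: {3.05 kHz, 3.75 kHz, 5.3 kHz, 8.05 kHz, 8.15 kHz}.

3.05 kHz, 3.75 kHz, 5.3 kHz, 8.05 kHz, 8.15 kHz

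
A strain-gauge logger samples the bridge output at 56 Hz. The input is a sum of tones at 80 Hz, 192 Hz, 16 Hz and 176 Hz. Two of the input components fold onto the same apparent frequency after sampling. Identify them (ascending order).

fs/2 = 28 Hz.
80 Hz mod fs = 24 Hz.
24 Hz ≤ fs/2 = 28 Hz, appears at 24 Hz.
192 Hz mod fs = 24 Hz.
24 Hz ≤ fs/2 = 28 Hz, appears at 24 Hz.
16 Hz ≤ fs/2 = 28 Hz, passes unchanged.
176 Hz mod fs = 8 Hz.
8 Hz ≤ fs/2 = 28 Hz, appears at 8 Hz.
80 Hz and 192 Hz both map to 24 Hz.

80 Hz, 192 Hz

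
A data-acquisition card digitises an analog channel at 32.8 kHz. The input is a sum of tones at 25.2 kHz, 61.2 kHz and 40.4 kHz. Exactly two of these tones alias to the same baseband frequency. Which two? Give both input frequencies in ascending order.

fs/2 = 16.4 kHz.
25.2 kHz > fs/2 = 16.4 kHz, folds to fs − 25.2 kHz = 7.6 kHz.
61.2 kHz mod fs = 28.4 kHz.
28.4 kHz > fs/2 = 16.4 kHz, folds to fs − 28.4 kHz = 4.4 kHz.
40.4 kHz mod fs = 7.6 kHz.
7.6 kHz ≤ fs/2 = 16.4 kHz, appears at 7.6 kHz.
25.2 kHz and 40.4 kHz both map to 7.6 kHz.

25.2 kHz, 40.4 kHz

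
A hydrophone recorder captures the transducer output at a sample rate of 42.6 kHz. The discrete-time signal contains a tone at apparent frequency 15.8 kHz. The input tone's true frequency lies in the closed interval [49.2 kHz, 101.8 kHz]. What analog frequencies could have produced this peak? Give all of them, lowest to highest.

Frequencies that alias to 15.8 kHz are k·fs ± 15.8 kHz for integer k ≥ 0.
k=0: 15.8 kHz.
k=1: 26.8 kHz, 58.4 kHz.
k=2: 69.4 kHz, 101 kHz.
k=3: 112 kHz, 143.6 kHz.
Within [49.2 kHz, 101.8 kHz]: 58.4 kHz, 69.4 kHz, 101 kHz.

58.4 kHz, 69.4 kHz, 101 kHz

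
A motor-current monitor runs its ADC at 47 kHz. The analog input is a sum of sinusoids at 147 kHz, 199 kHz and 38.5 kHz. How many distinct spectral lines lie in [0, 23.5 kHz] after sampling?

fs/2 = 23.5 kHz.
147 kHz mod fs = 6 kHz.
6 kHz ≤ fs/2 = 23.5 kHz, appears at 6 kHz.
199 kHz mod fs = 11 kHz.
11 kHz ≤ fs/2 = 23.5 kHz, appears at 11 kHz.
38.5 kHz > fs/2 = 23.5 kHz, folds to fs − 38.5 kHz = 8.5 kHz.
Distinct values: {6 kHz, 8.5 kHz, 11 kHz} → 3.

3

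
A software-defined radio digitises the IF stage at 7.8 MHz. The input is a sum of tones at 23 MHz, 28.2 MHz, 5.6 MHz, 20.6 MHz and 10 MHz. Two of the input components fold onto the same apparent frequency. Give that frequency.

2.2 MHz

fs/2 = 3.9 MHz.
23 MHz mod fs = 7.4 MHz.
7.4 MHz > fs/2 = 3.9 MHz, folds to fs − 7.4 MHz = 0.4 MHz.
28.2 MHz mod fs = 4.8 MHz.
4.8 MHz > fs/2 = 3.9 MHz, folds to fs − 4.8 MHz = 3 MHz.
5.6 MHz > fs/2 = 3.9 MHz, folds to fs − 5.6 MHz = 2.2 MHz.
20.6 MHz mod fs = 5 MHz.
5 MHz > fs/2 = 3.9 MHz, folds to fs − 5 MHz = 2.8 MHz.
10 MHz mod fs = 2.2 MHz.
2.2 MHz ≤ fs/2 = 3.9 MHz, appears at 2.2 MHz.
5.6 MHz and 10 MHz both map to 2.2 MHz.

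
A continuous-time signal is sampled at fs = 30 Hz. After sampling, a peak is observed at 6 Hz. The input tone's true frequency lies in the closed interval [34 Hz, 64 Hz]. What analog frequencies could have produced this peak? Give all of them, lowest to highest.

36 Hz, 54 Hz

Frequencies that alias to 6 Hz are k·fs ± 6 Hz for integer k ≥ 0.
k=0: 6 Hz.
k=1: 24 Hz, 36 Hz.
k=2: 54 Hz, 66 Hz.
k=3: 84 Hz, 96 Hz.
Within [34 Hz, 64 Hz]: 36 Hz, 54 Hz.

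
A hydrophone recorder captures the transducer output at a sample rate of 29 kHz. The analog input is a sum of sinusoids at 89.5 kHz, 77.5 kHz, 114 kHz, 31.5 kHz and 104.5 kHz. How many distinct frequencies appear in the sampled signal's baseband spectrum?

4

fs/2 = 14.5 kHz.
89.5 kHz mod fs = 2.5 kHz.
2.5 kHz ≤ fs/2 = 14.5 kHz, appears at 2.5 kHz.
77.5 kHz mod fs = 19.5 kHz.
19.5 kHz > fs/2 = 14.5 kHz, folds to fs − 19.5 kHz = 9.5 kHz.
114 kHz mod fs = 27 kHz.
27 kHz > fs/2 = 14.5 kHz, folds to fs − 27 kHz = 2 kHz.
31.5 kHz mod fs = 2.5 kHz.
2.5 kHz ≤ fs/2 = 14.5 kHz, appears at 2.5 kHz.
104.5 kHz mod fs = 17.5 kHz.
17.5 kHz > fs/2 = 14.5 kHz, folds to fs − 17.5 kHz = 11.5 kHz.
Distinct values: {2 kHz, 2.5 kHz, 9.5 kHz, 11.5 kHz} → 4.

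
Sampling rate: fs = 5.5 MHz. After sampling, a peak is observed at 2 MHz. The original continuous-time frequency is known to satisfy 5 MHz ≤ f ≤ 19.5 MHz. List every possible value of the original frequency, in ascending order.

Frequencies that alias to 2 MHz are k·fs ± 2 MHz for integer k ≥ 0.
k=0: 2 MHz.
k=1: 3.5 MHz, 7.5 MHz.
k=2: 9 MHz, 13 MHz.
k=3: 14.5 MHz, 18.5 MHz.
k=4: 20 MHz, 24 MHz.
Within [5 MHz, 19.5 MHz]: 7.5 MHz, 9 MHz, 13 MHz, 14.5 MHz, 18.5 MHz.

7.5 MHz, 9 MHz, 13 MHz, 14.5 MHz, 18.5 MHz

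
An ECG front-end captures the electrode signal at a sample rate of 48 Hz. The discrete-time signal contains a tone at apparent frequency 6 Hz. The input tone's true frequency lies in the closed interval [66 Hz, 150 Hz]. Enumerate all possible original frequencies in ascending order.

Frequencies that alias to 6 Hz are k·fs ± 6 Hz for integer k ≥ 0.
k=0: 6 Hz.
k=1: 42 Hz, 54 Hz.
k=2: 90 Hz, 102 Hz.
k=3: 138 Hz, 150 Hz.
k=4: 186 Hz, 198 Hz.
Within [66 Hz, 150 Hz]: 90 Hz, 102 Hz, 138 Hz, 150 Hz.

90 Hz, 102 Hz, 138 Hz, 150 Hz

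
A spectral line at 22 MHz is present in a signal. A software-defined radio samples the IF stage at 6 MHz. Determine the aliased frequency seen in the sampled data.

22 MHz mod fs = 4 MHz.
4 MHz > fs/2 = 3 MHz, folds to fs − 4 MHz = 2 MHz.

2 MHz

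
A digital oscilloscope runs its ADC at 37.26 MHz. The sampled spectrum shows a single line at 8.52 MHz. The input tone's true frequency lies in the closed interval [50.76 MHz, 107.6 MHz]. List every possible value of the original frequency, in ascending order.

Frequencies that alias to 8.52 MHz are k·fs ± 8.52 MHz for integer k ≥ 0.
k=0: 8.52 MHz.
k=1: 28.74 MHz, 45.78 MHz.
k=2: 66 MHz, 83.04 MHz.
k=3: 103.26 MHz, 120.3 MHz.
k=4: 140.52 MHz, 157.56 MHz.
Within [50.76 MHz, 107.6 MHz]: 66 MHz, 83.04 MHz, 103.26 MHz.

66 MHz, 83.04 MHz, 103.26 MHz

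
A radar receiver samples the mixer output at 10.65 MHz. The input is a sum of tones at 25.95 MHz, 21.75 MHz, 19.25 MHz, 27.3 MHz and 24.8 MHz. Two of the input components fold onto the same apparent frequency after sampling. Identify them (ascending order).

fs/2 = 5.325 MHz.
25.95 MHz mod fs = 4.65 MHz.
4.65 MHz ≤ fs/2 = 5.325 MHz, appears at 4.65 MHz.
21.75 MHz mod fs = 0.45 MHz.
0.45 MHz ≤ fs/2 = 5.325 MHz, appears at 0.45 MHz.
19.25 MHz mod fs = 8.6 MHz.
8.6 MHz > fs/2 = 5.325 MHz, folds to fs − 8.6 MHz = 2.05 MHz.
27.3 MHz mod fs = 6 MHz.
6 MHz > fs/2 = 5.325 MHz, folds to fs − 6 MHz = 4.65 MHz.
24.8 MHz mod fs = 3.5 MHz.
3.5 MHz ≤ fs/2 = 5.325 MHz, appears at 3.5 MHz.
25.95 MHz and 27.3 MHz both map to 4.65 MHz.

25.95 MHz, 27.3 MHz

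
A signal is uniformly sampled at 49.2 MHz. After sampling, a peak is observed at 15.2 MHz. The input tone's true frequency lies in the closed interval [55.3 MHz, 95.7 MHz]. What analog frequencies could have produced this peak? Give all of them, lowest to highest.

64.4 MHz, 83.2 MHz

Frequencies that alias to 15.2 MHz are k·fs ± 15.2 MHz for integer k ≥ 0.
k=0: 15.2 MHz.
k=1: 34 MHz, 64.4 MHz.
k=2: 83.2 MHz, 113.6 MHz.
k=3: 132.4 MHz, 162.8 MHz.
Within [55.3 MHz, 95.7 MHz]: 64.4 MHz, 83.2 MHz.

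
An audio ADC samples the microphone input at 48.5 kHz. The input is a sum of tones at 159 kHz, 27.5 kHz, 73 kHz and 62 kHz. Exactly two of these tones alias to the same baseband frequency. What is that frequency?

fs/2 = 24.25 kHz.
159 kHz mod fs = 13.5 kHz.
13.5 kHz ≤ fs/2 = 24.25 kHz, appears at 13.5 kHz.
27.5 kHz > fs/2 = 24.25 kHz, folds to fs − 27.5 kHz = 21 kHz.
73 kHz mod fs = 24.5 kHz.
24.5 kHz > fs/2 = 24.25 kHz, folds to fs − 24.5 kHz = 24 kHz.
62 kHz mod fs = 13.5 kHz.
13.5 kHz ≤ fs/2 = 24.25 kHz, appears at 13.5 kHz.
62 kHz and 159 kHz both map to 13.5 kHz.

13.5 kHz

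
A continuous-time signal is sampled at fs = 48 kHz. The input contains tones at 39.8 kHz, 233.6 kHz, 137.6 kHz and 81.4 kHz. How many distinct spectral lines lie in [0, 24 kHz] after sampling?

fs/2 = 24 kHz.
39.8 kHz > fs/2 = 24 kHz, folds to fs − 39.8 kHz = 8.2 kHz.
233.6 kHz mod fs = 41.6 kHz.
41.6 kHz > fs/2 = 24 kHz, folds to fs − 41.6 kHz = 6.4 kHz.
137.6 kHz mod fs = 41.6 kHz.
41.6 kHz > fs/2 = 24 kHz, folds to fs − 41.6 kHz = 6.4 kHz.
81.4 kHz mod fs = 33.4 kHz.
33.4 kHz > fs/2 = 24 kHz, folds to fs − 33.4 kHz = 14.6 kHz.
Distinct values: {6.4 kHz, 8.2 kHz, 14.6 kHz} → 3.

3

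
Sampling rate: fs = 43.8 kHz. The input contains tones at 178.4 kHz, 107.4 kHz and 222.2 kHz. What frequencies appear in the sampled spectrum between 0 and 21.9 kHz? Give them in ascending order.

3.2 kHz, 19.8 kHz

fs/2 = 21.9 kHz.
178.4 kHz mod fs = 3.2 kHz.
3.2 kHz ≤ fs/2 = 21.9 kHz, appears at 3.2 kHz.
107.4 kHz mod fs = 19.8 kHz.
19.8 kHz ≤ fs/2 = 21.9 kHz, appears at 19.8 kHz.
222.2 kHz mod fs = 3.2 kHz.
3.2 kHz ≤ fs/2 = 21.9 kHz, appears at 3.2 kHz.
Distinct values: {3.2 kHz, 19.8 kHz}.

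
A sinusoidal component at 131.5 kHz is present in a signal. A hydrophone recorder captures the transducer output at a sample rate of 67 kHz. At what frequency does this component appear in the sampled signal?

131.5 kHz mod fs = 64.5 kHz.
64.5 kHz > fs/2 = 33.5 kHz, folds to fs − 64.5 kHz = 2.5 kHz.

2.5 kHz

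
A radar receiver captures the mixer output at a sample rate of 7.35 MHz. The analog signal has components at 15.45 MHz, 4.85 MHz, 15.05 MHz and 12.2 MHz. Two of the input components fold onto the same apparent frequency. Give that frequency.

2.5 MHz

fs/2 = 3.675 MHz.
15.45 MHz mod fs = 0.75 MHz.
0.75 MHz ≤ fs/2 = 3.675 MHz, appears at 0.75 MHz.
4.85 MHz > fs/2 = 3.675 MHz, folds to fs − 4.85 MHz = 2.5 MHz.
15.05 MHz mod fs = 0.35 MHz.
0.35 MHz ≤ fs/2 = 3.675 MHz, appears at 0.35 MHz.
12.2 MHz mod fs = 4.85 MHz.
4.85 MHz > fs/2 = 3.675 MHz, folds to fs − 4.85 MHz = 2.5 MHz.
4.85 MHz and 12.2 MHz both map to 2.5 MHz.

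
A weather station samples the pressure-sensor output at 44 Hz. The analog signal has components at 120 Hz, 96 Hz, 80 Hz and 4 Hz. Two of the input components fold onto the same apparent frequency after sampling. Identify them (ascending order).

80 Hz, 96 Hz

fs/2 = 22 Hz.
120 Hz mod fs = 32 Hz.
32 Hz > fs/2 = 22 Hz, folds to fs − 32 Hz = 12 Hz.
96 Hz mod fs = 8 Hz.
8 Hz ≤ fs/2 = 22 Hz, appears at 8 Hz.
80 Hz mod fs = 36 Hz.
36 Hz > fs/2 = 22 Hz, folds to fs − 36 Hz = 8 Hz.
4 Hz ≤ fs/2 = 22 Hz, passes unchanged.
80 Hz and 96 Hz both map to 8 Hz.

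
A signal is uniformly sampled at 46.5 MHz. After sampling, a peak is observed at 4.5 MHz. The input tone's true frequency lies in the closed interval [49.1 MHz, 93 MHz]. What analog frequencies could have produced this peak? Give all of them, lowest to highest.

51 MHz, 88.5 MHz

Frequencies that alias to 4.5 MHz are k·fs ± 4.5 MHz for integer k ≥ 0.
k=0: 4.5 MHz.
k=1: 42 MHz, 51 MHz.
k=2: 88.5 MHz, 97.5 MHz.
k=3: 135 MHz, 144 MHz.
Within [49.1 MHz, 93 MHz]: 51 MHz, 88.5 MHz.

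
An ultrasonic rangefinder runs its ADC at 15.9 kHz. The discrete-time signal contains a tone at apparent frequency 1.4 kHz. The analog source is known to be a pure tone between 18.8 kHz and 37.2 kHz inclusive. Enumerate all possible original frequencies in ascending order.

Frequencies that alias to 1.4 kHz are k·fs ± 1.4 kHz for integer k ≥ 0.
k=0: 1.4 kHz.
k=1: 14.5 kHz, 17.3 kHz.
k=2: 30.4 kHz, 33.2 kHz.
k=3: 46.3 kHz, 49.1 kHz.
Within [18.8 kHz, 37.2 kHz]: 30.4 kHz, 33.2 kHz.

30.4 kHz, 33.2 kHz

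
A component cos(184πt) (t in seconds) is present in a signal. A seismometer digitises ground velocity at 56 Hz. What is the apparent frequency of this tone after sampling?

ω = 184π rad/s → f = ω/(2π) = 92 Hz.
92 Hz mod fs = 36 Hz.
36 Hz > fs/2 = 28 Hz, folds to fs − 36 Hz = 20 Hz.

20 Hz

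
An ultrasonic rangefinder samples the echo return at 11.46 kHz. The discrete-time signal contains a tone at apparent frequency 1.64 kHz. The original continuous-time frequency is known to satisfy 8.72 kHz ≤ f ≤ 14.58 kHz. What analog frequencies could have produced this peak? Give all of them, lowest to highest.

9.82 kHz, 13.1 kHz

Frequencies that alias to 1.64 kHz are k·fs ± 1.64 kHz for integer k ≥ 0.
k=0: 1.64 kHz.
k=1: 9.82 kHz, 13.1 kHz.
k=2: 21.28 kHz, 24.56 kHz.
Within [8.72 kHz, 14.58 kHz]: 9.82 kHz, 13.1 kHz.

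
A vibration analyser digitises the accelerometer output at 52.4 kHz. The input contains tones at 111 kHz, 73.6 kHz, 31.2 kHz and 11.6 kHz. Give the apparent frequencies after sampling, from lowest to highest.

6.2 kHz, 11.6 kHz, 21.2 kHz

fs/2 = 26.2 kHz.
111 kHz mod fs = 6.2 kHz.
6.2 kHz ≤ fs/2 = 26.2 kHz, appears at 6.2 kHz.
73.6 kHz mod fs = 21.2 kHz.
21.2 kHz ≤ fs/2 = 26.2 kHz, appears at 21.2 kHz.
31.2 kHz > fs/2 = 26.2 kHz, folds to fs − 31.2 kHz = 21.2 kHz.
11.6 kHz ≤ fs/2 = 26.2 kHz, passes unchanged.
Distinct values: {6.2 kHz, 11.6 kHz, 21.2 kHz}.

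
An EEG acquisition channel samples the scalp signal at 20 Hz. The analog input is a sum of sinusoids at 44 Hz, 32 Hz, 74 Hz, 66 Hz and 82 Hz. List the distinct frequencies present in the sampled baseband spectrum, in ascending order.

fs/2 = 10 Hz.
44 Hz mod fs = 4 Hz.
4 Hz ≤ fs/2 = 10 Hz, appears at 4 Hz.
32 Hz mod fs = 12 Hz.
12 Hz > fs/2 = 10 Hz, folds to fs − 12 Hz = 8 Hz.
74 Hz mod fs = 14 Hz.
14 Hz > fs/2 = 10 Hz, folds to fs − 14 Hz = 6 Hz.
66 Hz mod fs = 6 Hz.
6 Hz ≤ fs/2 = 10 Hz, appears at 6 Hz.
82 Hz mod fs = 2 Hz.
2 Hz ≤ fs/2 = 10 Hz, appears at 2 Hz.
Distinct values: {2 Hz, 4 Hz, 6 Hz, 8 Hz}.

2 Hz, 4 Hz, 6 Hz, 8 Hz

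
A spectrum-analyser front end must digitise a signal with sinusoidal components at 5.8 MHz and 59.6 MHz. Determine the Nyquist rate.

Highest-frequency component: 59.6 MHz.
Nyquist rate = 2 × 59.6 MHz = 119.2 MHz.

119.2 MHz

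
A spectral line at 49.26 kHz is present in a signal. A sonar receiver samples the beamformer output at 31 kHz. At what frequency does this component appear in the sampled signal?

49.26 kHz mod fs = 18.26 kHz.
18.26 kHz > fs/2 = 15.5 kHz, folds to fs − 18.26 kHz = 12.74 kHz.

12.74 kHz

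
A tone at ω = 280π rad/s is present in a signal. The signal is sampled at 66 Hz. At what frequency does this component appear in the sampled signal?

8 Hz

ω = 280π rad/s → f = ω/(2π) = 140 Hz.
140 Hz mod fs = 8 Hz.
8 Hz ≤ fs/2 = 33 Hz, appears at 8 Hz.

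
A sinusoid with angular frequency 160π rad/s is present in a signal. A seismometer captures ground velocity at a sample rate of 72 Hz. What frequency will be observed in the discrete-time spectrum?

8 Hz

ω = 160π rad/s → f = ω/(2π) = 80 Hz.
80 Hz mod fs = 8 Hz.
8 Hz ≤ fs/2 = 36 Hz, appears at 8 Hz.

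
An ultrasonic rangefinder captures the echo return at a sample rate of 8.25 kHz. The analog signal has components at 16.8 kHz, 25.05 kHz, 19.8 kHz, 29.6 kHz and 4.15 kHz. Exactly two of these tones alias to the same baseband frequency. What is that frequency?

fs/2 = 4.125 kHz.
16.8 kHz mod fs = 0.3 kHz.
0.3 kHz ≤ fs/2 = 4.125 kHz, appears at 0.3 kHz.
25.05 kHz mod fs = 0.3 kHz.
0.3 kHz ≤ fs/2 = 4.125 kHz, appears at 0.3 kHz.
19.8 kHz mod fs = 3.3 kHz.
3.3 kHz ≤ fs/2 = 4.125 kHz, appears at 3.3 kHz.
29.6 kHz mod fs = 4.85 kHz.
4.85 kHz > fs/2 = 4.125 kHz, folds to fs − 4.85 kHz = 3.4 kHz.
4.15 kHz > fs/2 = 4.125 kHz, folds to fs − 4.15 kHz = 4.1 kHz.
16.8 kHz and 25.05 kHz both map to 0.3 kHz.

0.3 kHz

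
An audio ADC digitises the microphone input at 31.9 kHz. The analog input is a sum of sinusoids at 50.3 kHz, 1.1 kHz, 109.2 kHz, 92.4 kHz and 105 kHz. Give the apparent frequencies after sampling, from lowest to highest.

1.1 kHz, 3.3 kHz, 9.3 kHz, 13.5 kHz

fs/2 = 15.95 kHz.
50.3 kHz mod fs = 18.4 kHz.
18.4 kHz > fs/2 = 15.95 kHz, folds to fs − 18.4 kHz = 13.5 kHz.
1.1 kHz ≤ fs/2 = 15.95 kHz, passes unchanged.
109.2 kHz mod fs = 13.5 kHz.
13.5 kHz ≤ fs/2 = 15.95 kHz, appears at 13.5 kHz.
92.4 kHz mod fs = 28.6 kHz.
28.6 kHz > fs/2 = 15.95 kHz, folds to fs − 28.6 kHz = 3.3 kHz.
105 kHz mod fs = 9.3 kHz.
9.3 kHz ≤ fs/2 = 15.95 kHz, appears at 9.3 kHz.
Distinct values: {1.1 kHz, 3.3 kHz, 9.3 kHz, 13.5 kHz}.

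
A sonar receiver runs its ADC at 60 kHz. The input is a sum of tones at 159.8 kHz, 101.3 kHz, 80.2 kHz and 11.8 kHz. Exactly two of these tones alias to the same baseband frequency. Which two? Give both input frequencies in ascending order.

80.2 kHz, 159.8 kHz

fs/2 = 30 kHz.
159.8 kHz mod fs = 39.8 kHz.
39.8 kHz > fs/2 = 30 kHz, folds to fs − 39.8 kHz = 20.2 kHz.
101.3 kHz mod fs = 41.3 kHz.
41.3 kHz > fs/2 = 30 kHz, folds to fs − 41.3 kHz = 18.7 kHz.
80.2 kHz mod fs = 20.2 kHz.
20.2 kHz ≤ fs/2 = 30 kHz, appears at 20.2 kHz.
11.8 kHz ≤ fs/2 = 30 kHz, passes unchanged.
80.2 kHz and 159.8 kHz both map to 20.2 kHz.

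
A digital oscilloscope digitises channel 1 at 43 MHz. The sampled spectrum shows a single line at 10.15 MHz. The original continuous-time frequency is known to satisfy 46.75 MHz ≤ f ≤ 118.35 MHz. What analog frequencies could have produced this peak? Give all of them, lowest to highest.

53.15 MHz, 75.85 MHz, 96.15 MHz

Frequencies that alias to 10.15 MHz are k·fs ± 10.15 MHz for integer k ≥ 0.
k=0: 10.15 MHz.
k=1: 32.85 MHz, 53.15 MHz.
k=2: 75.85 MHz, 96.15 MHz.
k=3: 118.85 MHz, 139.15 MHz.
Within [46.75 MHz, 118.35 MHz]: 53.15 MHz, 75.85 MHz, 96.15 MHz.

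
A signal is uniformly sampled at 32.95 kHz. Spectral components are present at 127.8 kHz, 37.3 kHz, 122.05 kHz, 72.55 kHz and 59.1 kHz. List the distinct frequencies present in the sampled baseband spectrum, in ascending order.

fs/2 = 16.475 kHz.
127.8 kHz mod fs = 28.95 kHz.
28.95 kHz > fs/2 = 16.475 kHz, folds to fs − 28.95 kHz = 4 kHz.
37.3 kHz mod fs = 4.35 kHz.
4.35 kHz ≤ fs/2 = 16.475 kHz, appears at 4.35 kHz.
122.05 kHz mod fs = 23.2 kHz.
23.2 kHz > fs/2 = 16.475 kHz, folds to fs − 23.2 kHz = 9.75 kHz.
72.55 kHz mod fs = 6.65 kHz.
6.65 kHz ≤ fs/2 = 16.475 kHz, appears at 6.65 kHz.
59.1 kHz mod fs = 26.15 kHz.
26.15 kHz > fs/2 = 16.475 kHz, folds to fs − 26.15 kHz = 6.8 kHz.
Distinct values: {4 kHz, 4.35 kHz, 6.65 kHz, 6.8 kHz, 9.75 kHz}.

4 kHz, 4.35 kHz, 6.65 kHz, 6.8 kHz, 9.75 kHz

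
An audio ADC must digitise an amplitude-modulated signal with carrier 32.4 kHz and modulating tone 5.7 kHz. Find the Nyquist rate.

76.2 kHz

AM sidebands sit at fc ± fm = 26.7 kHz and 38.1 kHz.
Highest-frequency component: 38.1 kHz.
Nyquist rate = 2 × 38.1 kHz = 76.2 kHz.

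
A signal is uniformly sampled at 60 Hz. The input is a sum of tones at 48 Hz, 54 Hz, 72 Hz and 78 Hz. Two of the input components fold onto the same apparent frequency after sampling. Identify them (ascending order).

fs/2 = 30 Hz.
48 Hz > fs/2 = 30 Hz, folds to fs − 48 Hz = 12 Hz.
54 Hz > fs/2 = 30 Hz, folds to fs − 54 Hz = 6 Hz.
72 Hz mod fs = 12 Hz.
12 Hz ≤ fs/2 = 30 Hz, appears at 12 Hz.
78 Hz mod fs = 18 Hz.
18 Hz ≤ fs/2 = 30 Hz, appears at 18 Hz.
48 Hz and 72 Hz both map to 12 Hz.

48 Hz, 72 Hz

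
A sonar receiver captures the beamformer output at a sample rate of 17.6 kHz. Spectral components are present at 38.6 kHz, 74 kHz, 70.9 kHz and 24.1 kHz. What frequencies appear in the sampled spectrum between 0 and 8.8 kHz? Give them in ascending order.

0.5 kHz, 3.4 kHz, 3.6 kHz, 6.5 kHz

fs/2 = 8.8 kHz.
38.6 kHz mod fs = 3.4 kHz.
3.4 kHz ≤ fs/2 = 8.8 kHz, appears at 3.4 kHz.
74 kHz mod fs = 3.6 kHz.
3.6 kHz ≤ fs/2 = 8.8 kHz, appears at 3.6 kHz.
70.9 kHz mod fs = 0.5 kHz.
0.5 kHz ≤ fs/2 = 8.8 kHz, appears at 0.5 kHz.
24.1 kHz mod fs = 6.5 kHz.
6.5 kHz ≤ fs/2 = 8.8 kHz, appears at 6.5 kHz.
Distinct values: {0.5 kHz, 3.4 kHz, 3.6 kHz, 6.5 kHz}.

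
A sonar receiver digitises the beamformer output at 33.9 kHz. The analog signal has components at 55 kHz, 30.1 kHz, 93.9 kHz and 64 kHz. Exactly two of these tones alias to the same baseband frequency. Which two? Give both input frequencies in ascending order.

fs/2 = 16.95 kHz.
55 kHz mod fs = 21.1 kHz.
21.1 kHz > fs/2 = 16.95 kHz, folds to fs − 21.1 kHz = 12.8 kHz.
30.1 kHz > fs/2 = 16.95 kHz, folds to fs − 30.1 kHz = 3.8 kHz.
93.9 kHz mod fs = 26.1 kHz.
26.1 kHz > fs/2 = 16.95 kHz, folds to fs − 26.1 kHz = 7.8 kHz.
64 kHz mod fs = 30.1 kHz.
30.1 kHz > fs/2 = 16.95 kHz, folds to fs − 30.1 kHz = 3.8 kHz.
30.1 kHz and 64 kHz both map to 3.8 kHz.

30.1 kHz, 64 kHz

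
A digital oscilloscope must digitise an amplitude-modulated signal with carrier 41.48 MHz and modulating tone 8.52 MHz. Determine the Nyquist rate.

AM sidebands sit at fc ± fm = 32.96 MHz and 50 MHz.
Highest-frequency component: 50 MHz.
Nyquist rate = 2 × 50 MHz = 100 MHz.

100 MHz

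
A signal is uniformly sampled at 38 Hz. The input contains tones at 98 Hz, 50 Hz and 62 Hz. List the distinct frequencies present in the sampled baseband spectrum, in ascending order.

fs/2 = 19 Hz.
98 Hz mod fs = 22 Hz.
22 Hz > fs/2 = 19 Hz, folds to fs − 22 Hz = 16 Hz.
50 Hz mod fs = 12 Hz.
12 Hz ≤ fs/2 = 19 Hz, appears at 12 Hz.
62 Hz mod fs = 24 Hz.
24 Hz > fs/2 = 19 Hz, folds to fs − 24 Hz = 14 Hz.
Distinct values: {12 Hz, 14 Hz, 16 Hz}.

12 Hz, 14 Hz, 16 Hz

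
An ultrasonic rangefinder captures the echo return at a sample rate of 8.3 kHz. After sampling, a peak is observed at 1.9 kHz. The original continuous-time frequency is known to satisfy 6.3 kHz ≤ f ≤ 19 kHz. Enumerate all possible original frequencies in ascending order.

Frequencies that alias to 1.9 kHz are k·fs ± 1.9 kHz for integer k ≥ 0.
k=0: 1.9 kHz.
k=1: 6.4 kHz, 10.2 kHz.
k=2: 14.7 kHz, 18.5 kHz.
k=3: 23 kHz, 26.8 kHz.
Within [6.3 kHz, 19 kHz]: 6.4 kHz, 10.2 kHz, 14.7 kHz, 18.5 kHz.

6.4 kHz, 10.2 kHz, 14.7 kHz, 18.5 kHz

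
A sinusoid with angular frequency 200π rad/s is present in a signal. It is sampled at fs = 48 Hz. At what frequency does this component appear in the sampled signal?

ω = 200π rad/s → f = ω/(2π) = 100 Hz.
100 Hz mod fs = 4 Hz.
4 Hz ≤ fs/2 = 24 Hz, appears at 4 Hz.

4 Hz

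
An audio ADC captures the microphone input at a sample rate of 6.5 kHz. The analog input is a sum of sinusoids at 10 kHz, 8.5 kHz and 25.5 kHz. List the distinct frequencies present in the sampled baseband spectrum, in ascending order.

fs/2 = 3.25 kHz.
10 kHz mod fs = 3.5 kHz.
3.5 kHz > fs/2 = 3.25 kHz, folds to fs − 3.5 kHz = 3 kHz.
8.5 kHz mod fs = 2 kHz.
2 kHz ≤ fs/2 = 3.25 kHz, appears at 2 kHz.
25.5 kHz mod fs = 6 kHz.
6 kHz > fs/2 = 3.25 kHz, folds to fs − 6 kHz = 0.5 kHz.
Distinct values: {0.5 kHz, 2 kHz, 3 kHz}.

0.5 kHz, 2 kHz, 3 kHz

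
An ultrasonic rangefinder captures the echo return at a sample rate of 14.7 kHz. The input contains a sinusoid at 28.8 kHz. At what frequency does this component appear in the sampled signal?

28.8 kHz mod fs = 14.1 kHz.
14.1 kHz > fs/2 = 7.35 kHz, folds to fs − 14.1 kHz = 0.6 kHz.

0.6 kHz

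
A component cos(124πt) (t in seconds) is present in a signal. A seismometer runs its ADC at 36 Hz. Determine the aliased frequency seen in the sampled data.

10 Hz

ω = 124π rad/s → f = ω/(2π) = 62 Hz.
62 Hz mod fs = 26 Hz.
26 Hz > fs/2 = 18 Hz, folds to fs − 26 Hz = 10 Hz.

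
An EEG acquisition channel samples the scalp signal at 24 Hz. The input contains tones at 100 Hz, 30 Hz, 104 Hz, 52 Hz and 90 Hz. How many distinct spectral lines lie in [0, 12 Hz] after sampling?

fs/2 = 12 Hz.
100 Hz mod fs = 4 Hz.
4 Hz ≤ fs/2 = 12 Hz, appears at 4 Hz.
30 Hz mod fs = 6 Hz.
6 Hz ≤ fs/2 = 12 Hz, appears at 6 Hz.
104 Hz mod fs = 8 Hz.
8 Hz ≤ fs/2 = 12 Hz, appears at 8 Hz.
52 Hz mod fs = 4 Hz.
4 Hz ≤ fs/2 = 12 Hz, appears at 4 Hz.
90 Hz mod fs = 18 Hz.
18 Hz > fs/2 = 12 Hz, folds to fs − 18 Hz = 6 Hz.
Distinct values: {4 Hz, 6 Hz, 8 Hz} → 3.

3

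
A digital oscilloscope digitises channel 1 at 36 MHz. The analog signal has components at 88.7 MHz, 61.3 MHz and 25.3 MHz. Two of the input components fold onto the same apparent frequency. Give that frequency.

fs/2 = 18 MHz.
88.7 MHz mod fs = 16.7 MHz.
16.7 MHz ≤ fs/2 = 18 MHz, appears at 16.7 MHz.
61.3 MHz mod fs = 25.3 MHz.
25.3 MHz > fs/2 = 18 MHz, folds to fs − 25.3 MHz = 10.7 MHz.
25.3 MHz > fs/2 = 18 MHz, folds to fs − 25.3 MHz = 10.7 MHz.
25.3 MHz and 61.3 MHz both map to 10.7 MHz.

10.7 MHz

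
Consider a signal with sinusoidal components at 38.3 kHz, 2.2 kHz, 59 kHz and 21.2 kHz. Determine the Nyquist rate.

118 kHz

Highest-frequency component: 59 kHz.
Nyquist rate = 2 × 59 kHz = 118 kHz.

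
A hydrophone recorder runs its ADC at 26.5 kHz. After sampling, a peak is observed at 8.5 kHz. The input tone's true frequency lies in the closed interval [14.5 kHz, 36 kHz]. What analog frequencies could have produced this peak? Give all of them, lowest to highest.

Frequencies that alias to 8.5 kHz are k·fs ± 8.5 kHz for integer k ≥ 0.
k=0: 8.5 kHz.
k=1: 18 kHz, 35 kHz.
k=2: 44.5 kHz, 61.5 kHz.
Within [14.5 kHz, 36 kHz]: 18 kHz, 35 kHz.

18 kHz, 35 kHz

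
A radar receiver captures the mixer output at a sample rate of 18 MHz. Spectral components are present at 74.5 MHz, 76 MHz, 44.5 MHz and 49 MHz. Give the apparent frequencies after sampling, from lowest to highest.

fs/2 = 9 MHz.
74.5 MHz mod fs = 2.5 MHz.
2.5 MHz ≤ fs/2 = 9 MHz, appears at 2.5 MHz.
76 MHz mod fs = 4 MHz.
4 MHz ≤ fs/2 = 9 MHz, appears at 4 MHz.
44.5 MHz mod fs = 8.5 MHz.
8.5 MHz ≤ fs/2 = 9 MHz, appears at 8.5 MHz.
49 MHz mod fs = 13 MHz.
13 MHz > fs/2 = 9 MHz, folds to fs − 13 MHz = 5 MHz.
Distinct values: {2.5 MHz, 4 MHz, 5 MHz, 8.5 MHz}.

2.5 MHz, 4 MHz, 5 MHz, 8.5 MHz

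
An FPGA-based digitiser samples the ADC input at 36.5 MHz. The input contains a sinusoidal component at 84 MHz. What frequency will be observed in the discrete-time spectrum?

11 MHz

84 MHz mod fs = 11 MHz.
11 MHz ≤ fs/2 = 18.25 MHz, appears at 11 MHz.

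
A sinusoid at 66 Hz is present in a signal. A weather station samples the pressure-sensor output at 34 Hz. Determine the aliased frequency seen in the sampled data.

2 Hz

66 Hz mod fs = 32 Hz.
32 Hz > fs/2 = 17 Hz, folds to fs − 32 Hz = 2 Hz.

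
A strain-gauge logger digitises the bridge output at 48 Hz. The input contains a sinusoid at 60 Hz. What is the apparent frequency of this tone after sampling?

60 Hz mod fs = 12 Hz.
12 Hz ≤ fs/2 = 24 Hz, appears at 12 Hz.

12 Hz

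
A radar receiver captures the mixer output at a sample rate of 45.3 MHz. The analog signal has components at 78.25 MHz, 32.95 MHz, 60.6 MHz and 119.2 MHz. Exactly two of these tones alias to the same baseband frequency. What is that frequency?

12.35 MHz

fs/2 = 22.65 MHz.
78.25 MHz mod fs = 32.95 MHz.
32.95 MHz > fs/2 = 22.65 MHz, folds to fs − 32.95 MHz = 12.35 MHz.
32.95 MHz > fs/2 = 22.65 MHz, folds to fs − 32.95 MHz = 12.35 MHz.
60.6 MHz mod fs = 15.3 MHz.
15.3 MHz ≤ fs/2 = 22.65 MHz, appears at 15.3 MHz.
119.2 MHz mod fs = 28.6 MHz.
28.6 MHz > fs/2 = 22.65 MHz, folds to fs − 28.6 MHz = 16.7 MHz.
32.95 MHz and 78.25 MHz both map to 12.35 MHz.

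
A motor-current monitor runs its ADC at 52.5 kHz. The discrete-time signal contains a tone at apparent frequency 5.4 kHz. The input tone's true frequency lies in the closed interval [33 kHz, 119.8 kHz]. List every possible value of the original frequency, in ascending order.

47.1 kHz, 57.9 kHz, 99.6 kHz, 110.4 kHz

Frequencies that alias to 5.4 kHz are k·fs ± 5.4 kHz for integer k ≥ 0.
k=0: 5.4 kHz.
k=1: 47.1 kHz, 57.9 kHz.
k=2: 99.6 kHz, 110.4 kHz.
k=3: 152.1 kHz, 162.9 kHz.
Within [33 kHz, 119.8 kHz]: 47.1 kHz, 57.9 kHz, 99.6 kHz, 110.4 kHz.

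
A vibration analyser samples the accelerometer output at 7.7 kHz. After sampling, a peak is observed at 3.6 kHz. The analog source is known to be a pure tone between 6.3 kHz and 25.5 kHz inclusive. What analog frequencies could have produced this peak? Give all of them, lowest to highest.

Frequencies that alias to 3.6 kHz are k·fs ± 3.6 kHz for integer k ≥ 0.
k=0: 3.6 kHz.
k=1: 4.1 kHz, 11.3 kHz.
k=2: 11.8 kHz, 19 kHz.
k=3: 19.5 kHz, 26.7 kHz.
k=4: 27.2 kHz, 34.4 kHz.
Within [6.3 kHz, 25.5 kHz]: 11.3 kHz, 11.8 kHz, 19 kHz, 19.5 kHz.

11.3 kHz, 11.8 kHz, 19 kHz, 19.5 kHz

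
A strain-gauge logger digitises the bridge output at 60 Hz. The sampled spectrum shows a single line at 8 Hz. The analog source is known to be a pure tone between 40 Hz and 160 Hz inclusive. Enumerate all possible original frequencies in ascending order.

Frequencies that alias to 8 Hz are k·fs ± 8 Hz for integer k ≥ 0.
k=0: 8 Hz.
k=1: 52 Hz, 68 Hz.
k=2: 112 Hz, 128 Hz.
k=3: 172 Hz, 188 Hz.
Within [40 Hz, 160 Hz]: 52 Hz, 68 Hz, 112 Hz, 128 Hz.

52 Hz, 68 Hz, 112 Hz, 128 Hz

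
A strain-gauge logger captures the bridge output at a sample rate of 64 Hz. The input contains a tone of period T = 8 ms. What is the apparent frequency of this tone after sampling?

T = 8 ms → f = 1/T = 125 Hz.
125 Hz mod fs = 61 Hz.
61 Hz > fs/2 = 32 Hz, folds to fs − 61 Hz = 3 Hz.

3 Hz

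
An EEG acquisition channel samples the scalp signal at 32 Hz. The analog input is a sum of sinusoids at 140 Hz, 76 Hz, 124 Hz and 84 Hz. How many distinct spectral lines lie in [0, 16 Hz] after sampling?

2

fs/2 = 16 Hz.
140 Hz mod fs = 12 Hz.
12 Hz ≤ fs/2 = 16 Hz, appears at 12 Hz.
76 Hz mod fs = 12 Hz.
12 Hz ≤ fs/2 = 16 Hz, appears at 12 Hz.
124 Hz mod fs = 28 Hz.
28 Hz > fs/2 = 16 Hz, folds to fs − 28 Hz = 4 Hz.
84 Hz mod fs = 20 Hz.
20 Hz > fs/2 = 16 Hz, folds to fs − 20 Hz = 12 Hz.
Distinct values: {4 Hz, 12 Hz} → 2.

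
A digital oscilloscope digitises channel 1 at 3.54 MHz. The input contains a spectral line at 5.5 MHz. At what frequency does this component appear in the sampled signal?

1.58 MHz

5.5 MHz mod fs = 1.96 MHz.
1.96 MHz > fs/2 = 1.77 MHz, folds to fs − 1.96 MHz = 1.58 MHz.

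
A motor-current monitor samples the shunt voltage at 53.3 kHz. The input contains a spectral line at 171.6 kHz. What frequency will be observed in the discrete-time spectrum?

171.6 kHz mod fs = 11.7 kHz.
11.7 kHz ≤ fs/2 = 26.65 kHz, appears at 11.7 kHz.

11.7 kHz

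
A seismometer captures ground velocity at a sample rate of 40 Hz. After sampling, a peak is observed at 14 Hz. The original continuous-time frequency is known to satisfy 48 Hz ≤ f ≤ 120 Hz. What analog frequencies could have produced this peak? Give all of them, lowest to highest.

Frequencies that alias to 14 Hz are k·fs ± 14 Hz for integer k ≥ 0.
k=0: 14 Hz.
k=1: 26 Hz, 54 Hz.
k=2: 66 Hz, 94 Hz.
k=3: 106 Hz, 134 Hz.
k=4: 146 Hz, 174 Hz.
Within [48 Hz, 120 Hz]: 54 Hz, 66 Hz, 94 Hz, 106 Hz.

54 Hz, 66 Hz, 94 Hz, 106 Hz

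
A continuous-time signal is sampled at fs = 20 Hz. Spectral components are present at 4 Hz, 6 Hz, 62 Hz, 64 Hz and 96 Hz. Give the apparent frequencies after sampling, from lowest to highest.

fs/2 = 10 Hz.
4 Hz ≤ fs/2 = 10 Hz, passes unchanged.
6 Hz ≤ fs/2 = 10 Hz, passes unchanged.
62 Hz mod fs = 2 Hz.
2 Hz ≤ fs/2 = 10 Hz, appears at 2 Hz.
64 Hz mod fs = 4 Hz.
4 Hz ≤ fs/2 = 10 Hz, appears at 4 Hz.
96 Hz mod fs = 16 Hz.
16 Hz > fs/2 = 10 Hz, folds to fs − 16 Hz = 4 Hz.
Distinct values: {2 Hz, 4 Hz, 6 Hz}.

2 Hz, 4 Hz, 6 Hz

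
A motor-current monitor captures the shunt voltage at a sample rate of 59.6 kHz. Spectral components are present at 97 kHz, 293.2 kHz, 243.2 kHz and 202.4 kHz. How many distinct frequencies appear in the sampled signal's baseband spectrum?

fs/2 = 29.8 kHz.
97 kHz mod fs = 37.4 kHz.
37.4 kHz > fs/2 = 29.8 kHz, folds to fs − 37.4 kHz = 22.2 kHz.
293.2 kHz mod fs = 54.8 kHz.
54.8 kHz > fs/2 = 29.8 kHz, folds to fs − 54.8 kHz = 4.8 kHz.
243.2 kHz mod fs = 4.8 kHz.
4.8 kHz ≤ fs/2 = 29.8 kHz, appears at 4.8 kHz.
202.4 kHz mod fs = 23.6 kHz.
23.6 kHz ≤ fs/2 = 29.8 kHz, appears at 23.6 kHz.
Distinct values: {4.8 kHz, 22.2 kHz, 23.6 kHz} → 3.

3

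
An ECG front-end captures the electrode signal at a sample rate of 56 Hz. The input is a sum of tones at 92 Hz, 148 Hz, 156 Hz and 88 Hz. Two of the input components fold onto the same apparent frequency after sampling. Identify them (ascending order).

fs/2 = 28 Hz.
92 Hz mod fs = 36 Hz.
36 Hz > fs/2 = 28 Hz, folds to fs − 36 Hz = 20 Hz.
148 Hz mod fs = 36 Hz.
36 Hz > fs/2 = 28 Hz, folds to fs − 36 Hz = 20 Hz.
156 Hz mod fs = 44 Hz.
44 Hz > fs/2 = 28 Hz, folds to fs − 44 Hz = 12 Hz.
88 Hz mod fs = 32 Hz.
32 Hz > fs/2 = 28 Hz, folds to fs − 32 Hz = 24 Hz.
92 Hz and 148 Hz both map to 20 Hz.

92 Hz, 148 Hz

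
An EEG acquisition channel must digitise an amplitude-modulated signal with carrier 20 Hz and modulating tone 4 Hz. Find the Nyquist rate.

AM sidebands sit at fc ± fm = 16 Hz and 24 Hz.
Highest-frequency component: 24 Hz.
Nyquist rate = 2 × 24 Hz = 48 Hz.

48 Hz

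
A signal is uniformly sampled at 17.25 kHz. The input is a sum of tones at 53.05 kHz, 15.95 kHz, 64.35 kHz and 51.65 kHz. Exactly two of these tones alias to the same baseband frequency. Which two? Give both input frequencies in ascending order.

fs/2 = 8.625 kHz.
53.05 kHz mod fs = 1.3 kHz.
1.3 kHz ≤ fs/2 = 8.625 kHz, appears at 1.3 kHz.
15.95 kHz > fs/2 = 8.625 kHz, folds to fs − 15.95 kHz = 1.3 kHz.
64.35 kHz mod fs = 12.6 kHz.
12.6 kHz > fs/2 = 8.625 kHz, folds to fs − 12.6 kHz = 4.65 kHz.
51.65 kHz mod fs = 17.15 kHz.
17.15 kHz > fs/2 = 8.625 kHz, folds to fs − 17.15 kHz = 0.1 kHz.
15.95 kHz and 53.05 kHz both map to 1.3 kHz.

15.95 kHz, 53.05 kHz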